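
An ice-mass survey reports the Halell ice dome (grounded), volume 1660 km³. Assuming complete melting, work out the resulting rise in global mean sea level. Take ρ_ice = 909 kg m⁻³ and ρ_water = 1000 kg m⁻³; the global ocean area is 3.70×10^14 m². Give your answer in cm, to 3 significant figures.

≈ 0.408 cm

Halell: 1660 km³ × (909/1000) = 1509 km³ of water.
Spread over 3.70×10^14 m² of ocean, Δh = 1.509×10^12 / 3.70×10^14 = 4.08×10^-3 m = 0.408 cm.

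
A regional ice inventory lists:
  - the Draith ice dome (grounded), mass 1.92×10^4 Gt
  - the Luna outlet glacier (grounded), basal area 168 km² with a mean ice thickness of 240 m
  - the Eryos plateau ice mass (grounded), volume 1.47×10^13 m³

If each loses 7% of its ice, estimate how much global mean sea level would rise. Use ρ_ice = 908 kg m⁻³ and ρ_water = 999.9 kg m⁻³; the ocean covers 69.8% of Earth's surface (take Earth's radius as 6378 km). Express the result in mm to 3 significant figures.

≈ 6.39 mm

Draith: 0.07 × 1.92×10^4 Gt = 1.344×10^15 kg; dividing by ρ_w = 999.9 kg m⁻³ gives 1.344×10^12 m³ of water.
Luna: ice volume = 168 km² × 240 m = 40.32 km³; 0.07 × 40.32 × (908/999.9) = 2.563 km³ of water.
Eryos: 0.07 × 1.47×10^13 m³ × (908/999.9) = 9.344×10^11 m³ of water.
Total added water ≈ 2.281×10^12 m³ over 3.57×10^14 m² → Δh = 6.39×10^-3 m = 6.39 mm.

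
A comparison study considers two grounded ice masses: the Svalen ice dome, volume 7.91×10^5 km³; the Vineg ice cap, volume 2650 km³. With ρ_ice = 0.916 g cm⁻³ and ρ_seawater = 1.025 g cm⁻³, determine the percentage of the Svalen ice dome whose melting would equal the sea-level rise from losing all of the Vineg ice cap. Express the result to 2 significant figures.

Equal sea-level rise means equal mass of meltwater, i.e. equal mass of ice lost.
Ice mass of Vineg: 2.427×10^15 kg; ice mass of Svalen: 7.246×10^17 kg.
Fraction required = 2.427×10^15 / 7.246×10^17 = 3.35×10^-3 → 0.34 %.

≈ 0.34 %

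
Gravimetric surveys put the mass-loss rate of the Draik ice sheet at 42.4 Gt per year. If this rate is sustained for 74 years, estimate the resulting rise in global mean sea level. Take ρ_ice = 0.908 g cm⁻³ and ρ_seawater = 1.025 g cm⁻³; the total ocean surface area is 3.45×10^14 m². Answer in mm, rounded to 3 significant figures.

Total mass lost = 42.4 Gt/yr × 74 yr = 3138 Gt = 3.138×10^15 kg.
ρ_w = 1.025 g cm⁻³ = 1025 kg m⁻³, so water volume = 3.138×10^15 / 1025 = 3.061×10^12 m³.
Δh = 3.061×10^12 / 3.45×10^14 = 8.87×10^-3 m = 8.87 mm.

≈ 8.87 mm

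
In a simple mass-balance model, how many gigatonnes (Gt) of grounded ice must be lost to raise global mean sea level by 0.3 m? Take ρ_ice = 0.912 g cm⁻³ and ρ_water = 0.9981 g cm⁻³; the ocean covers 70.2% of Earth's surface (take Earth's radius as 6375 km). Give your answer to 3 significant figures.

≈ 1.07×10^5 Gt

Required water volume = Δh × A = 0.3 m × 3.59×10^14 m² = 1.076×10^14 m³.
ρ_w = 0.9981 g cm⁻³ = 998.1 kg m⁻³, so the mass of water = 1.076×10^14 m³ × 998.1 kg m⁻³ = 1.074×10^17 kg = 1.07×10^5 Gt (and the same mass of ice, by conservation).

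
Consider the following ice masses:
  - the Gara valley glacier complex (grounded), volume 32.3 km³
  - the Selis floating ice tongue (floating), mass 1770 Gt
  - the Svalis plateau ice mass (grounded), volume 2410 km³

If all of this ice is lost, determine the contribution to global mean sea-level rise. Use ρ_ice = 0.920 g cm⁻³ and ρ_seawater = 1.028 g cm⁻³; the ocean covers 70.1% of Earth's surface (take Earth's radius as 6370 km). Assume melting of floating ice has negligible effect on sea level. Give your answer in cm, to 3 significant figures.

≈ 0.611 cm

Gara: 32.3 km³ × (920/1028) = 28.91 km³ of water.
The Selis floating ice tongue is floating and already displaces its own weight of water, so its melt adds essentially nothing to sea level.
Svalis: 2410 km³ × (920/1028) = 2157 km³ of water.
Total added water ≈ 2.186×10^12 m³ over 3.57×10^14 m² → Δh = 6.11×10^-3 m = 0.611 cm.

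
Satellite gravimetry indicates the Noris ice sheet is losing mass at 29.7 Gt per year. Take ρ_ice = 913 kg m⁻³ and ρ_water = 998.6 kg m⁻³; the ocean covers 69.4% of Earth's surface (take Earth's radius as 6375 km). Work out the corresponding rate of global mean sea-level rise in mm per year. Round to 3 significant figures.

≈ 0.0839 mm/yr

ρ_w = 998.6 kg m⁻³. Annual water volume added = 29.7 Gt / ρ_w = 2.970×10^13 kg / 998.6 kg m⁻³ = 2.974×10^10 m³.
Δh per year = 2.974×10^10 / 3.54×10^14 = 8.39×10^-5 m = 0.0839 mm.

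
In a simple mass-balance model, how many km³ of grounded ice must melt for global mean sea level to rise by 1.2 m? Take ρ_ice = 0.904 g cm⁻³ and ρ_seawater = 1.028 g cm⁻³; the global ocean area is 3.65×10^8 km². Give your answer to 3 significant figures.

Required water volume = Δh × A = 1.2 m × 3.65×10^14 m² = 4.380×10^14 m³ = 4.380×10^5 km³.
Ice volume = water volume × ρ_w/ρ_ice = 4.380×10^5 × 1028/904 = 4.98×10^5 km³.

≈ 4.98×10^5 km³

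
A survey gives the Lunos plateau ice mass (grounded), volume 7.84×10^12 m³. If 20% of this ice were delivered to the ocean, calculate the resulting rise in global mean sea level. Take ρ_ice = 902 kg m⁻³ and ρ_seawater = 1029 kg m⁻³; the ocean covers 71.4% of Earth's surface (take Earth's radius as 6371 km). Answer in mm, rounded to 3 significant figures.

≈ 3.77 mm

Lunos: 0.2 × 7.84×10^12 m³ × (902/1029) = 1.374×10^12 m³ of water.
Spread over 3.64×10^14 m² of ocean, Δh = 1.374×10^12 / 3.64×10^14 = 3.77×10^-3 m = 3.77 mm.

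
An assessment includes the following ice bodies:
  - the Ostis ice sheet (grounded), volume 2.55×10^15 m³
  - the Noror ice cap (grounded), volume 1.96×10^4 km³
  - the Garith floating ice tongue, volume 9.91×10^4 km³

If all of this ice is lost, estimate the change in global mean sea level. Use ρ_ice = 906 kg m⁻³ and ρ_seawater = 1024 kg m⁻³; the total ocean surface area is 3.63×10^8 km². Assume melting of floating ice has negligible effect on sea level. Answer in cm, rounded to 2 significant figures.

Ostis: 2.55×10^15 m³ × (906/1024) = 2.256×10^15 m³ of water.
Noror: 1.96×10^4 km³ × (906/1024) = 1.734×10^4 km³ of water.
The Garith floating ice tongue is floating and already displaces its own weight of water, so its melt adds essentially nothing to sea level.
Total added water ≈ 2.273×10^15 m³ over 3.63×10^14 m² → Δh = 6.26 m = 630 cm.

≈ 630 cm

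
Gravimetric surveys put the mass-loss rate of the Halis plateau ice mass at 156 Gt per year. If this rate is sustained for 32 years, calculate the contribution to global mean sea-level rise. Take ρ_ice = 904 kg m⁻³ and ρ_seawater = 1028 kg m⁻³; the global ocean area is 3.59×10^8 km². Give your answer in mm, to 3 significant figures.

Total mass lost = 156 Gt/yr × 32 yr = 4992 Gt = 4.992×10^15 kg.
ρ_w = 1028 kg m⁻³, so water volume = 4.992×10^15 / 1028 = 4.856×10^12 m³.
Δh = 4.856×10^12 / 3.59×10^14 = 0.0135 m = 13.5 mm.

≈ 13.5 mm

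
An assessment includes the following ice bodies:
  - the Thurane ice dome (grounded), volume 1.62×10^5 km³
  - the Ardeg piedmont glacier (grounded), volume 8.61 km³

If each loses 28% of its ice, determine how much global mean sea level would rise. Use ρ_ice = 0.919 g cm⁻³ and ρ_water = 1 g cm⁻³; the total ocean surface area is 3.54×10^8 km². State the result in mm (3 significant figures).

Thurane: 0.28 × 1.62×10^5 km³ × (919/1000) = 4.169×10^4 km³ of water.
Ardeg: 0.28 × 8.61 km³ × (919/1000) = 2.216 km³ of water.
Total added water ≈ 4.169×10^13 m³ over 3.54×10^14 m² → Δh = 0.118 m = 118 mm.

≈ 118 mm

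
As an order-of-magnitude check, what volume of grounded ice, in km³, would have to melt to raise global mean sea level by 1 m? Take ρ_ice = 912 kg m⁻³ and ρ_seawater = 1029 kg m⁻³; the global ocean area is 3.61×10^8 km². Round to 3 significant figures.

≈ 4.07×10^5 km³

Required water volume = Δh × A = 1 m × 3.61×10^14 m² = 3.610×10^14 m³ = 3.610×10^5 km³.
Ice volume = water volume × ρ_w/ρ_ice = 3.610×10^5 × 1029/912 = 4.07×10^5 km³.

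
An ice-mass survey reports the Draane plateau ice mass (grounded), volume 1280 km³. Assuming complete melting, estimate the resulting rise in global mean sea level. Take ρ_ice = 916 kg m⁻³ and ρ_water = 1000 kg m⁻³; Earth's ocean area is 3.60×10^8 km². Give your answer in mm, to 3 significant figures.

≈ 3.26 mm

Draane: 1280 km³ × (916/1000) = 1172 km³ of water.
Spread over 3.60×10^14 m² of ocean, Δh = 1.172×10^12 / 3.60×10^14 = 3.26×10^-3 m = 3.26 mm.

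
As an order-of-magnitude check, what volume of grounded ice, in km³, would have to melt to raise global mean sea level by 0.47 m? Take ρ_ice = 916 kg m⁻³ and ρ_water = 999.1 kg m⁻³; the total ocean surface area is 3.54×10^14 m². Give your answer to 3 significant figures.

Required water volume = Δh × A = 0.47 m × 3.54×10^14 m² = 1.664×10^14 m³ = 1.664×10^5 km³.
Ice volume = water volume × ρ_w/ρ_ice = 1.664×10^5 × 999.1/916 = 1.81×10^5 km³.

≈ 1.81×10^5 km³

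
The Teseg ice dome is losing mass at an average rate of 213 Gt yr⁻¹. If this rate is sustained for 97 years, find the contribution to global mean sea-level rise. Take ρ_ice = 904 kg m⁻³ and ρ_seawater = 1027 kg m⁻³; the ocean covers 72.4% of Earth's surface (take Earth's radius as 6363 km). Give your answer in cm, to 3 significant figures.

≈ 5.46 cm

Total mass lost = 213 Gt/yr × 97 yr = 2.066×10^4 Gt = 2.066×10^16 kg.
ρ_w = 1027 kg m⁻³, so water volume = 2.066×10^16 / 1027 = 2.012×10^13 m³.
Δh = 2.012×10^13 / 3.68×10^14 = 0.0546 m = 5.46 cm.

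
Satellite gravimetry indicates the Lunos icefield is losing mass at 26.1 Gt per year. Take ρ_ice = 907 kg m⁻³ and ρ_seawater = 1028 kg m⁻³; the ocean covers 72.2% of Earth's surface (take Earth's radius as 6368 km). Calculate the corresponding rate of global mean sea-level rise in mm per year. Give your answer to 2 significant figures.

≈ 0.069 mm/yr

ρ_w = 1028 kg m⁻³. Annual water volume added = 26.1 Gt / ρ_w = 2.610×10^13 kg / 1028 kg m⁻³ = 2.539×10^10 m³.
Δh per year = 2.539×10^10 / 3.68×10^14 = 6.90×10^-5 m = 0.069 mm.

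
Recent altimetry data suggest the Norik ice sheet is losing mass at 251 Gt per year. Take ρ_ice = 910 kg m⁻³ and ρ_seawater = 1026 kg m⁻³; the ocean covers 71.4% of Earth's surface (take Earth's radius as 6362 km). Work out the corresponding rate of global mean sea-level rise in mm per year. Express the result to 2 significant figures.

ρ_w = 1026 kg m⁻³. Annual water volume added = 251 Gt / ρ_w = 2.510×10^14 kg / 1026 kg m⁻³ = 2.446×10^11 m³.
Δh per year = 2.446×10^11 / 3.63×10^14 = 6.74×10^-4 m = 0.67 mm.

≈ 0.67 mm/yr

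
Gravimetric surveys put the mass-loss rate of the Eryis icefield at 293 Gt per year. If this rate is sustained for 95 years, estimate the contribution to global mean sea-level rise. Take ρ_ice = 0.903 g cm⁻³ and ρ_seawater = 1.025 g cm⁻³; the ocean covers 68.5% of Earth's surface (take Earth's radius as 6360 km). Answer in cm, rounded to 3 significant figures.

≈ 7.80 cm

Total mass lost = 293 Gt/yr × 95 yr = 2.784×10^4 Gt = 2.784×10^16 kg.
ρ_w = 1.025 g cm⁻³ = 1025 kg m⁻³, so water volume = 2.784×10^16 / 1025 = 2.716×10^13 m³.
Δh = 2.716×10^13 / 3.48×10^14 = 0.0780 m = 7.80 cm.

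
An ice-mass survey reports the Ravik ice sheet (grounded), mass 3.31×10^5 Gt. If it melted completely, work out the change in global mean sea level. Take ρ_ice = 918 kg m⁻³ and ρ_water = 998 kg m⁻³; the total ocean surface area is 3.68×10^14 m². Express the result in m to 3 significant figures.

≈ 0.901 m

Ravik: 3.31×10^5 Gt = 3.310×10^17 kg; dividing by ρ_w = 998 kg m⁻³ gives 3.317×10^14 m³ of water.
Spread over 3.68×10^14 m² of ocean, Δh = 3.317×10^14 / 3.68×10^14 = 0.901 m.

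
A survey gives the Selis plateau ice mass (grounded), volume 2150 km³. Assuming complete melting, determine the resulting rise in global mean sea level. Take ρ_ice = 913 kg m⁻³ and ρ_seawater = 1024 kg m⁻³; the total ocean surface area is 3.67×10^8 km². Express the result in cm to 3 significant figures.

≈ 0.522 cm

Selis: 2150 km³ × (913/1024) = 1917 km³ of water.
Spread over 3.67×10^14 m² of ocean, Δh = 1.917×10^12 / 3.67×10^14 = 5.22×10^-3 m = 0.522 cm.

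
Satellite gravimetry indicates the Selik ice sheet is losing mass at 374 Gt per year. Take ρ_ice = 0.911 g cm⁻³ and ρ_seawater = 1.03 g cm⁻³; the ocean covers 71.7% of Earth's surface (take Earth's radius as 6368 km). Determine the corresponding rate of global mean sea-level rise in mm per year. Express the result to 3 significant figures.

ρ_w = 1.03 g cm⁻³ = 1030 kg m⁻³. Annual water volume added = 374 Gt / ρ_w = 3.740×10^14 kg / 1030 kg m⁻³ = 3.631×10^11 m³.
Δh per year = 3.631×10^11 / 3.65×10^14 = 9.94×10^-4 m = 0.994 mm.

≈ 0.994 mm/yr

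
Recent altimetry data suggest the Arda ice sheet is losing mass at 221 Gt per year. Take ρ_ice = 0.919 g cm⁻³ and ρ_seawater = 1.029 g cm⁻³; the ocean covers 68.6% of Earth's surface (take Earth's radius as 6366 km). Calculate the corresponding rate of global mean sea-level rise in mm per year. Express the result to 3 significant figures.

ρ_w = 1.029 g cm⁻³ = 1029 kg m⁻³. Annual water volume added = 221 Gt / ρ_w = 2.210×10^14 kg / 1029 kg m⁻³ = 2.148×10^11 m³.
Δh per year = 2.148×10^11 / 3.49×10^14 = 6.15×10^-4 m = 0.615 mm.

≈ 0.615 mm/yr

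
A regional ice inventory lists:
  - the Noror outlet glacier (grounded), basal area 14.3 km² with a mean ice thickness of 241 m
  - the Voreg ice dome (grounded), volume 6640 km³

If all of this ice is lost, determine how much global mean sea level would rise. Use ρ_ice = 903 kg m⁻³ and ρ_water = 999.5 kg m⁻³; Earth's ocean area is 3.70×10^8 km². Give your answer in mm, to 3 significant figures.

≈ 16.2 mm

Noror: ice volume = 14.3 km² × 241 m = 3.446 km³; 3.446 × (903/999.5) = 3.114 km³ of water.
Voreg: 6640 km³ × (903/999.5) = 5999 km³ of water.
Total added water ≈ 6.002×10^12 m³ over 3.70×10^14 m² → Δh = 0.0162 m = 16.2 mm.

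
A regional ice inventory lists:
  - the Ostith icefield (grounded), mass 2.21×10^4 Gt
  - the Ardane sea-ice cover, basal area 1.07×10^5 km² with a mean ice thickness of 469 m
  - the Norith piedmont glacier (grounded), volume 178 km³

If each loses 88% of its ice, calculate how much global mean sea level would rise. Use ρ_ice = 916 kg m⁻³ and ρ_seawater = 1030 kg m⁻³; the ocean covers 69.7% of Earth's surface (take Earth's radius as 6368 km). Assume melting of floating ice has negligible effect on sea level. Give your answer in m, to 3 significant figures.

Ostith: 0.88 × 2.21×10^4 Gt = 1.945×10^16 kg; dividing by ρ_w = 1030 kg m⁻³ gives 1.888×10^13 m³ of water.
The Ardane sea-ice cover is floating and already displaces its own weight of water, so its melt adds essentially nothing to sea level.
Norith: 0.88 × 178 km³ × (916/1030) = 139.3 km³ of water.
Total added water ≈ 1.902×10^13 m³ over 3.55×10^14 m² → Δh = 0.0536 m.

≈ 0.0536 m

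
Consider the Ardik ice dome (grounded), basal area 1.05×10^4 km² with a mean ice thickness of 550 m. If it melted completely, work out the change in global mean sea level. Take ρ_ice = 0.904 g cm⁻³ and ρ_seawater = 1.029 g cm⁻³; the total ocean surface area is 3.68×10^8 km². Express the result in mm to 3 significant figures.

≈ 13.8 mm

Ardik: ice volume = 1.05×10^4 km² × 550 m = 5775 km³; 5775 × (904/1029) = 5073 km³ of water.
Spread over 3.68×10^14 m² of ocean, Δh = 5.073×10^12 / 3.68×10^14 = 0.0138 m = 13.8 mm.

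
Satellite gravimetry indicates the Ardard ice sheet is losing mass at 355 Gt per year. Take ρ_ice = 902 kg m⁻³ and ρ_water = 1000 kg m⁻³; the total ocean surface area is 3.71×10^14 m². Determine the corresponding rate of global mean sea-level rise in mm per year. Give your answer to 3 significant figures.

≈ 0.957 mm/yr

ρ_w = 1000 kg m⁻³. Annual water volume added = 355 Gt / ρ_w = 3.550×10^14 kg / 1000 kg m⁻³ = 3.550×10^11 m³.
Δh per year = 3.550×10^11 / 3.71×10^14 = 9.57×10^-4 m = 0.957 mm.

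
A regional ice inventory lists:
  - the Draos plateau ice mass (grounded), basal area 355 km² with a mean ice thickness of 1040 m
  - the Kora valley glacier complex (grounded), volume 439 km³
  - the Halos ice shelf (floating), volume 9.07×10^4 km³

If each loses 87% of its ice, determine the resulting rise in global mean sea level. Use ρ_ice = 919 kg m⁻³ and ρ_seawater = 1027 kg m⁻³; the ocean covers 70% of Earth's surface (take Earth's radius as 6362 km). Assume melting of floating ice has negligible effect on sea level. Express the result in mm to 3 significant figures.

Draos: ice volume = 355 km² × 1040 m = 369.2 km³; 0.87 × 369.2 × (919/1027) = 287.4 km³ of water.
Kora: 0.87 × 439 km³ × (919/1027) = 341.8 km³ of water.
The Halos ice shelf is floating and already displaces its own weight of water, so its melt adds essentially nothing to sea level.
Total added water ≈ 6.292×10^11 m³ over 3.56×10^14 m² → Δh = 1.77×10^-3 m = 1.77 mm.

≈ 1.77 mm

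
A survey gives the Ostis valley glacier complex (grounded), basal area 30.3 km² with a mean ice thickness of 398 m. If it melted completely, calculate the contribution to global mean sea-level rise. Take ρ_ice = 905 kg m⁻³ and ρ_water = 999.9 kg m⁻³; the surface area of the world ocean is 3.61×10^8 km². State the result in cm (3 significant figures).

≈ 3.02×10^-3 cm

Ostis: ice volume = 30.3 km² × 398 m = 12.06 km³; 12.06 × (905/999.9) = 10.91 km³ of water.
Spread over 3.61×10^14 m² of ocean, Δh = 1.091×10^10 / 3.61×10^14 = 3.02×10^-5 m = 3.02×10^-3 cm.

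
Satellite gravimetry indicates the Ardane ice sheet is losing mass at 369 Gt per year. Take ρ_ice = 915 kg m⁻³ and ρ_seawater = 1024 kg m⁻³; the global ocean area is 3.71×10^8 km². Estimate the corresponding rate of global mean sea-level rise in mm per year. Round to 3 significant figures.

ρ_w = 1024 kg m⁻³. Annual water volume added = 369 Gt / ρ_w = 3.690×10^14 kg / 1024 kg m⁻³ = 3.604×10^11 m³.
Δh per year = 3.604×10^11 / 3.71×10^14 = 9.71×10^-4 m = 0.971 mm.

≈ 0.971 mm/yr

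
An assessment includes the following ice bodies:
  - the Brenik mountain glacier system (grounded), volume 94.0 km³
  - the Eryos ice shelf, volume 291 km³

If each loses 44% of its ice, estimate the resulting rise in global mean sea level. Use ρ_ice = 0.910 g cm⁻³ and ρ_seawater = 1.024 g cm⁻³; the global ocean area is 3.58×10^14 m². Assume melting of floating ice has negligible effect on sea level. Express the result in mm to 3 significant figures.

≈ 0.103 mm

Brenik: 0.44 × 94.0 km³ × (910/1024) = 36.76 km³ of water.
The Eryos ice shelf is floating and already displaces its own weight of water, so its melt adds essentially nothing to sea level.
Total added water ≈ 3.676×10^10 m³ over 3.58×10^14 m² → Δh = 1.03×10^-4 m = 0.103 mm.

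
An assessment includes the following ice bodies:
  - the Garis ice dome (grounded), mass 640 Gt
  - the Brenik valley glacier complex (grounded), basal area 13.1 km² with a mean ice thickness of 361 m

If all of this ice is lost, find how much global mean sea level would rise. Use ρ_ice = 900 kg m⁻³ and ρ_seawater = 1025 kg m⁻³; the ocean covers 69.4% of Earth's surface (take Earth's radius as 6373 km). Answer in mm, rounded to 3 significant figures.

Garis: 640 Gt = 6.400×10^14 kg; dividing by ρ_w = 1025 kg m⁻³ gives 6.244×10^11 m³ of water.
Brenik: ice volume = 13.1 km² × 361 m = 4.729 km³; 4.729 × (900/1025) = 4.152 km³ of water.
Total added water ≈ 6.285×10^11 m³ over 3.54×10^14 m² → Δh = 1.77×10^-3 m = 1.77 mm.

≈ 1.77 mm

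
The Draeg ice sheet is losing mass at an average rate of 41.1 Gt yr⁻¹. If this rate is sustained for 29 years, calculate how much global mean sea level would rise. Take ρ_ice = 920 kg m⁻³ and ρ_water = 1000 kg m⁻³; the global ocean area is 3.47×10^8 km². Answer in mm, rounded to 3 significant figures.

≈ 3.43 mm

Total mass lost = 41.1 Gt/yr × 29 yr = 1192 Gt = 1.192×10^15 kg.
ρ_w = 1000 kg m⁻³, so water volume = 1.192×10^15 / 1000 = 1.192×10^12 m³.
Δh = 1.192×10^12 / 3.47×10^14 = 3.43×10^-3 m = 3.43 mm.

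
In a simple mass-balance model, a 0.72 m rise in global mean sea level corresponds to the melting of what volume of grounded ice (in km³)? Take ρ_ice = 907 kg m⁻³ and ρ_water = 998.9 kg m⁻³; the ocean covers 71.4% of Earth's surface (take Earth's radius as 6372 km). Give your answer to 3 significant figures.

≈ 2.89×10^5 km³

Required water volume = Δh × A = 0.72 m × 3.64×10^14 m² = 2.623×10^14 m³ = 2.623×10^5 km³.
Ice volume = water volume × ρ_w/ρ_ice = 2.623×10^5 × 998.9/907 = 2.89×10^5 km³.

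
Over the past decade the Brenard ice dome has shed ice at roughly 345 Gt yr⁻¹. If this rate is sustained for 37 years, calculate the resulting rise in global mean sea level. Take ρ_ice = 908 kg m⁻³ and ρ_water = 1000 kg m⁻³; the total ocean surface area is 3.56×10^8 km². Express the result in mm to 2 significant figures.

≈ 36 mm

Total mass lost = 345 Gt/yr × 37 yr = 1.276×10^4 Gt = 1.276×10^16 kg.
ρ_w = 1000 kg m⁻³, so water volume = 1.276×10^16 / 1000 = 1.276×10^13 m³.
Δh = 1.276×10^13 / 3.56×10^14 = 0.0359 m = 36 mm.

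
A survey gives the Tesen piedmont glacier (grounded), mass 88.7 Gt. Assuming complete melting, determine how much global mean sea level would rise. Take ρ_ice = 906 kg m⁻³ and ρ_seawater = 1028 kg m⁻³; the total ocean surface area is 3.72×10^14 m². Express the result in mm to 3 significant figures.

Tesen: 88.7 Gt = 8.870×10^13 kg; dividing by ρ_w = 1028 kg m⁻³ gives 8.628×10^10 m³ of water.
Spread over 3.72×10^14 m² of ocean, Δh = 8.628×10^10 / 3.72×10^14 = 2.32×10^-4 m = 0.232 mm.

≈ 0.232 mm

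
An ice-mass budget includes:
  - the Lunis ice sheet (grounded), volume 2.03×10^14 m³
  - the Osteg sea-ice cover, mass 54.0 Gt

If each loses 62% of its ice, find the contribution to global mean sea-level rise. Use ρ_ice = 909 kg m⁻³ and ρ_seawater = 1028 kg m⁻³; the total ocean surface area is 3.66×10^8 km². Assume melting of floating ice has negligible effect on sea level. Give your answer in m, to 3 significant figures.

≈ 0.304 m

Lunis: 0.62 × 2.03×10^14 m³ × (909/1028) = 1.113×10^14 m³ of water.
The Osteg sea-ice cover is floating and already displaces its own weight of water, so its melt adds essentially nothing to sea level.
Total added water ≈ 1.113×10^14 m³ over 3.66×10^14 m² → Δh = 0.304 m.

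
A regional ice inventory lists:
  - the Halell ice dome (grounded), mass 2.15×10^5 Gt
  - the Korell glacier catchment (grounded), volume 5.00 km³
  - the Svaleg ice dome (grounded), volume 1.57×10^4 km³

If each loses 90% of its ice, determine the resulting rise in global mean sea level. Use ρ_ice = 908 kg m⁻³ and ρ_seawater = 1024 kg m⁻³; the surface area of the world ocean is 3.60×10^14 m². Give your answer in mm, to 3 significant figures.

≈ 560 mm

Halell: 0.9 × 2.15×10^5 Gt = 1.935×10^17 kg; dividing by ρ_w = 1024 kg m⁻³ gives 1.890×10^14 m³ of water.
Korell: 0.9 × 5.00 km³ × (908/1024) = 3.990 km³ of water.
Svaleg: 0.9 × 1.57×10^4 km³ × (908/1024) = 1.253×10^4 km³ of water.
Total added water ≈ 2.015×10^14 m³ over 3.60×10^14 m² → Δh = 0.560 m = 560 mm.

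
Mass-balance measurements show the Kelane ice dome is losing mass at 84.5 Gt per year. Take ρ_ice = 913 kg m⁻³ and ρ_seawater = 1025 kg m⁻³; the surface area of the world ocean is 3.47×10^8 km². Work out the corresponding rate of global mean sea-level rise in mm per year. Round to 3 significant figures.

≈ 0.238 mm/yr

ρ_w = 1025 kg m⁻³. Annual water volume added = 84.5 Gt / ρ_w = 8.450×10^13 kg / 1025 kg m⁻³ = 8.244×10^10 m³.
Δh per year = 8.244×10^10 / 3.47×10^14 = 2.38×10^-4 m = 0.238 mm.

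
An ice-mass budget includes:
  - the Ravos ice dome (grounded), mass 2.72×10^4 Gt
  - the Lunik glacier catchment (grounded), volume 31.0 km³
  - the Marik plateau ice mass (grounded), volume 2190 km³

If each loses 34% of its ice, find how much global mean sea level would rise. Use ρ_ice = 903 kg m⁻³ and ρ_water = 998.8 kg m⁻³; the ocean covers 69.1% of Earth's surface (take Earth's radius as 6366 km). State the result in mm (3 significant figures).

≈ 28.3 mm

Ravos: 0.34 × 2.72×10^4 Gt = 9.248×10^15 kg; dividing by ρ_w = 998.8 kg m⁻³ gives 9.259×10^12 m³ of water.
Lunik: 0.34 × 31.0 km³ × (903/998.8) = 9.529 km³ of water.
Marik: 0.34 × 2190 km³ × (903/998.8) = 673.2 km³ of water.
Total added water ≈ 9.942×10^12 m³ over 3.52×10^14 m² → Δh = 0.0283 m = 28.3 mm.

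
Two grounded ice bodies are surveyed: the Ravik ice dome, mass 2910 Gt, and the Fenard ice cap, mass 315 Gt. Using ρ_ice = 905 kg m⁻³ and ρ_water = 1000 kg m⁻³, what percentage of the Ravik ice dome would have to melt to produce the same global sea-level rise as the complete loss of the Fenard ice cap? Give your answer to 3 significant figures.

≈ 10.8 %

Equal sea-level rise means equal mass of meltwater, i.e. equal mass of ice lost.
Ice mass of Fenard: 3.150×10^14 kg; ice mass of Ravik: 2.910×10^15 kg.
Fraction required = 3.150×10^14 / 2.910×10^15 = 0.108 → 10.8 %.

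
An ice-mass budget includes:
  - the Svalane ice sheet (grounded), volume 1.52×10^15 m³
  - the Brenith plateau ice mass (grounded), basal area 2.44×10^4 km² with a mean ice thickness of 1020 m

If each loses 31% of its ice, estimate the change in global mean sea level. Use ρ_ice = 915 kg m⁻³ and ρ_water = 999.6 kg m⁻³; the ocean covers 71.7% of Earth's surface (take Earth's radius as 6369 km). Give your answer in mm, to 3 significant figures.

≈ 1200 mm

Svalane: 0.31 × 1.52×10^15 m³ × (915/999.6) = 4.313×10^14 m³ of water.
Brenith: ice volume = 2.44×10^4 km² × 1020 m = 2.489×10^4 km³; 0.31 × 2.489×10^4 × (915/999.6) = 7062 km³ of water.
Total added water ≈ 4.384×10^14 m³ over 3.65×10^14 m² → Δh = 1.20 m = 1200 mm.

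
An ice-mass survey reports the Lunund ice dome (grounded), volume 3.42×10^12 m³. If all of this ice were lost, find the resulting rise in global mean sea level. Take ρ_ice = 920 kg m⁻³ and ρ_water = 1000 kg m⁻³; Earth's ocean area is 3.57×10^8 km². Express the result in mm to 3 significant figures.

≈ 8.81 mm

Lunund: 3.42×10^12 m³ × (920/1000) = 3.146×10^12 m³ of water.
Spread over 3.57×10^14 m² of ocean, Δh = 3.146×10^12 / 3.57×10^14 = 8.81×10^-3 m = 8.81 mm.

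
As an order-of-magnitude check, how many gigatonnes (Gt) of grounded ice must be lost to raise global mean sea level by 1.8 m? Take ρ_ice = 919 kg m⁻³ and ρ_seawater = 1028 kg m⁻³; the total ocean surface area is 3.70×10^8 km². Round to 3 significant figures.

≈ 6.85×10^5 Gt

Required water volume = Δh × A = 1.8 m × 3.70×10^14 m² = 6.660×10^14 m³.
ρ_w = 1028 kg m⁻³, so the mass of water = 6.660×10^14 m³ × 1028 kg m⁻³ = 6.846×10^17 kg = 6.85×10^5 Gt (and the same mass of ice, by conservation).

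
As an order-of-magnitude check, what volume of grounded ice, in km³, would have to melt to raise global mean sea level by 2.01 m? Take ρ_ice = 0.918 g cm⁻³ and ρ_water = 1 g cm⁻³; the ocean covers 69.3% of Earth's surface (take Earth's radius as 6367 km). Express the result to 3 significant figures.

≈ 7.73×10^5 km³

Required water volume = Δh × A = 2.01 m × 3.53×10^14 m² = 7.096×10^14 m³ = 7.096×10^5 km³.
Ice volume = water volume × ρ_w/ρ_ice = 7.096×10^5 × 1000/918 = 7.73×10^5 km³.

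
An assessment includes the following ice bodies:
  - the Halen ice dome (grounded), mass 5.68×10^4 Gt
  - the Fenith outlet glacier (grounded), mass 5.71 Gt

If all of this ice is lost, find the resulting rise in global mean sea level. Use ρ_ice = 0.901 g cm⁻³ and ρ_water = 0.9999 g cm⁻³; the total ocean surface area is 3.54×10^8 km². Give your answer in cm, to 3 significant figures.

Halen: 5.68×10^4 Gt = 5.680×10^16 kg; dividing by ρ_w = 0.9999 g cm⁻³ = 999.9 kg m⁻³ gives 5.681×10^13 m³ of water.
Fenith: 5.71 Gt = 5.710×10^12 kg; dividing by ρ_w = 999.9 kg m⁻³ gives 5.711×10^9 m³ of water.
Total added water ≈ 5.681×10^13 m³ over 3.54×10^14 m² → Δh = 0.160 m = 16.0 cm.

≈ 16.0 cm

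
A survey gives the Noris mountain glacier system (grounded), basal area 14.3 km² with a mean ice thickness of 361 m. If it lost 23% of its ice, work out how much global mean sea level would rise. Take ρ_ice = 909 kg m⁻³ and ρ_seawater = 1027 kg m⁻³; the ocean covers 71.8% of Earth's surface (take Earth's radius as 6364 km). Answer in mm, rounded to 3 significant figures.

≈ 2.88×10^-3 mm

Noris: ice volume = 14.3 km² × 361 m = 5.162 km³; 0.23 × 5.162 × (909/1027) = 1.051 km³ of water.
Spread over 3.65×10^14 m² of ocean, Δh = 1.051×10^9 / 3.65×10^14 = 2.88×10^-6 m = 2.88×10^-3 mm.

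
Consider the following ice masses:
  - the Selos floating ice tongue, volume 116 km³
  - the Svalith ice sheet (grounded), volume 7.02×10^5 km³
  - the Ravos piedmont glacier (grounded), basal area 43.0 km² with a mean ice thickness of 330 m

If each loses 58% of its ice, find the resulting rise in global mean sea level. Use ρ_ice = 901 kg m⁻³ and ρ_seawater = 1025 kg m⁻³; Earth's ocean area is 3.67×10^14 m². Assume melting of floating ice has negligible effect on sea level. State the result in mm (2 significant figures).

≈ 980 mm

The Selos floating ice tongue is floating and already displaces its own weight of water, so its melt adds essentially nothing to sea level.
Svalith: 0.58 × 7.02×10^5 km³ × (901/1025) = 3.579×10^5 km³ of water.
Ravos: ice volume = 43.0 km² × 330 m = 14.19 km³; 0.58 × 14.19 × (901/1025) = 7.235 km³ of water.
Total added water ≈ 3.579×10^14 m³ over 3.67×10^14 m² → Δh = 0.975 m = 980 mm.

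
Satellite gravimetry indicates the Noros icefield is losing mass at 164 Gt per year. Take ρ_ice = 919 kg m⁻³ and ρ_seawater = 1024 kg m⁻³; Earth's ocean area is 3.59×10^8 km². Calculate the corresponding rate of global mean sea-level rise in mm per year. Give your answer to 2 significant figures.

≈ 0.45 mm/yr

ρ_w = 1024 kg m⁻³. Annual water volume added = 164 Gt / ρ_w = 1.640×10^14 kg / 1024 kg m⁻³ = 1.602×10^11 m³.
Δh per year = 1.602×10^11 / 3.59×10^14 = 4.46×10^-4 m = 0.45 mm.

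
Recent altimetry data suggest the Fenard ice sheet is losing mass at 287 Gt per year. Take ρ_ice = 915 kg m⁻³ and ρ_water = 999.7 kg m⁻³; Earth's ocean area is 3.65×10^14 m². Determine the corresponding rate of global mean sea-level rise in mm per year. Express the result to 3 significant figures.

≈ 0.787 mm/yr

ρ_w = 999.7 kg m⁻³. Annual water volume added = 287 Gt / ρ_w = 2.870×10^14 kg / 999.7 kg m⁻³ = 2.871×10^11 m³.
Δh per year = 2.871×10^11 / 3.65×10^14 = 7.87×10^-4 m = 0.787 mm.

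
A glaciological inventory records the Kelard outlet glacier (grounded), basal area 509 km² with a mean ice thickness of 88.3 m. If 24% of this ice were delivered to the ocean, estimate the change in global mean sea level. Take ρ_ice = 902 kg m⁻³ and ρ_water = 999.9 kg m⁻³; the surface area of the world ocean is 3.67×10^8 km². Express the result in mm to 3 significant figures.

Kelard: ice volume = 509 km² × 88.3 m = 44.94 km³; 0.24 × 44.94 × (902/999.9) = 9.731 km³ of water.
Spread over 3.67×10^14 m² of ocean, Δh = 9.731×10^9 / 3.67×10^14 = 2.65×10^-5 m = 0.0265 mm.

≈ 0.0265 mm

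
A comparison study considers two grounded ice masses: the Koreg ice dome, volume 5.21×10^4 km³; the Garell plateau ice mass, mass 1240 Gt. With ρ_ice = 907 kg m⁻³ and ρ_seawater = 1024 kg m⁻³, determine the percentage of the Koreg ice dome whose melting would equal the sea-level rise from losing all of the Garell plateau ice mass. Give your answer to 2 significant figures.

Equal sea-level rise means equal mass of meltwater, i.e. equal mass of ice lost.
Ice mass of Garell: 1.240×10^15 kg; ice mass of Koreg: 4.725×10^16 kg.
Fraction required = 1.240×10^15 / 4.725×10^16 = 0.0262 → 2.6 %.

≈ 2.6 %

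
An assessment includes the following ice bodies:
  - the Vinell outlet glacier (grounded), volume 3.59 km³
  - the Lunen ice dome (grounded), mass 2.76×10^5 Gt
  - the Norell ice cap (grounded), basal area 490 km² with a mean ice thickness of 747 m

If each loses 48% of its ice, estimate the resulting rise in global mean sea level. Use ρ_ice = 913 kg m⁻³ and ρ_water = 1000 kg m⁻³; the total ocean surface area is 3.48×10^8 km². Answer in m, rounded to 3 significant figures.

≈ 0.381 m

Vinell: 0.48 × 3.59 km³ × (913/1000) = 1.573 km³ of water.
Lunen: 0.48 × 2.76×10^5 Gt = 1.325×10^17 kg; dividing by ρ_w = 1000 kg m⁻³ gives 1.325×10^14 m³ of water.
Norell: ice volume = 490 km² × 747 m = 366.0 km³; 0.48 × 366.0 × (913/1000) = 160.4 km³ of water.
Total added water ≈ 1.326×10^14 m³ over 3.48×10^14 m² → Δh = 0.381 m.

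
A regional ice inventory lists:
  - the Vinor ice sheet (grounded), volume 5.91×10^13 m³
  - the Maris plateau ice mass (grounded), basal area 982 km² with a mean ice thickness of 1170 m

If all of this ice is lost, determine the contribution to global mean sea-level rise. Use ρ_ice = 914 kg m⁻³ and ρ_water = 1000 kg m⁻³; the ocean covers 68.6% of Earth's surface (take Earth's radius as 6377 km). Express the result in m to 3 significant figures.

≈ 0.157 m

Vinor: 5.91×10^13 m³ × (914/1000) = 5.402×10^13 m³ of water.
Maris: ice volume = 982 km² × 1170 m = 1149 km³; 1149 × (914/1000) = 1050 km³ of water.
Total added water ≈ 5.507×10^13 m³ over 3.51×10^14 m² → Δh = 0.157 m.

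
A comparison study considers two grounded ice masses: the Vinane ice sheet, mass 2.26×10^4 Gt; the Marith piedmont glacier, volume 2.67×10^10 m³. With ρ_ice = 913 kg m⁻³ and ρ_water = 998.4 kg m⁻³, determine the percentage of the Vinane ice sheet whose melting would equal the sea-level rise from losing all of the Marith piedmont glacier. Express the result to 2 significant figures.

≈ 0.11 %

Equal sea-level rise means equal mass of meltwater, i.e. equal mass of ice lost.
Ice mass of Marith: 2.438×10^13 kg; ice mass of Vinane: 2.260×10^16 kg.
Fraction required = 2.438×10^13 / 2.260×10^16 = 1.08×10^-3 → 0.11 %.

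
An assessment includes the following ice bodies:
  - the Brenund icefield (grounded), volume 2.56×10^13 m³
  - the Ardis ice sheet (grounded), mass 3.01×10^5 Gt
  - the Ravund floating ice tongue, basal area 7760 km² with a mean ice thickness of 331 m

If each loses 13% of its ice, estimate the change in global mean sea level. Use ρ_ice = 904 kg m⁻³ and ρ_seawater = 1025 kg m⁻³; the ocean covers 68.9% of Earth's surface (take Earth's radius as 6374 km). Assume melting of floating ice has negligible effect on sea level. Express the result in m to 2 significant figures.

Brenund: 0.13 × 2.56×10^13 m³ × (904/1025) = 2.935×10^12 m³ of water.
Ardis: 0.13 × 3.01×10^5 Gt = 3.913×10^16 kg; dividing by ρ_w = 1025 kg m⁻³ gives 3.818×10^13 m³ of water.
The Ravund floating ice tongue is floating and already displaces its own weight of water, so its melt adds essentially nothing to sea level.
Total added water ≈ 4.111×10^13 m³ over 3.52×10^14 m² → Δh = 0.117 m.

≈ 0.12 m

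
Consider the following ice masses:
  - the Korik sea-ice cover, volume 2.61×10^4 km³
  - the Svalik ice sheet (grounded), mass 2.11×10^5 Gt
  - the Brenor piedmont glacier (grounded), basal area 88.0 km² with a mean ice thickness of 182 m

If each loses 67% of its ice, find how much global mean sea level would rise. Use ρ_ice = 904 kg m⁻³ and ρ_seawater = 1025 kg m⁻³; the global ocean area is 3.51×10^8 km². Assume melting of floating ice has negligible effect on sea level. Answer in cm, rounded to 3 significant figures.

≈ 39.3 cm

The Korik sea-ice cover is floating and already displaces its own weight of water, so its melt adds essentially nothing to sea level.
Svalik: 0.67 × 2.11×10^5 Gt = 1.414×10^17 kg; dividing by ρ_w = 1025 kg m⁻³ gives 1.379×10^14 m³ of water.
Brenor: ice volume = 88.0 km² × 182 m = 16.02 km³; 0.67 × 16.02 × (904/1025) = 9.464 km³ of water.
Total added water ≈ 1.379×10^14 m³ over 3.51×10^14 m² → Δh = 0.393 m = 39.3 cm.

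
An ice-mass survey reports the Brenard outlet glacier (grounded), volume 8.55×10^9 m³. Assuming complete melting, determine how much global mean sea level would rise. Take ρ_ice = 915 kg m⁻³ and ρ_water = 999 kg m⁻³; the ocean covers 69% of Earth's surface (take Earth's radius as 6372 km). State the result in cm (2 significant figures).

≈ 2.2×10^-3 cm

Brenard: 8.55×10^9 m³ × (915/999) = 7.831×10^9 m³ of water.
Spread over 3.52×10^14 m² of ocean, Δh = 7.831×10^9 / 3.52×10^14 = 2.22×10^-5 m = 2.2×10^-3 cm.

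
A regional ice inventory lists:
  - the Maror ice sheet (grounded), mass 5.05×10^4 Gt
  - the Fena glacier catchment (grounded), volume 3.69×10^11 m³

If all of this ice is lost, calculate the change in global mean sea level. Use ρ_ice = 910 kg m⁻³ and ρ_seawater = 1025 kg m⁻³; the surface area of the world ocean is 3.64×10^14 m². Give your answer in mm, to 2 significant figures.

≈ 140 mm

Maror: 5.05×10^4 Gt = 5.050×10^16 kg; dividing by ρ_w = 1025 kg m⁻³ gives 4.927×10^13 m³ of water.
Fena: 3.69×10^11 m³ × (910/1025) = 3.276×10^11 m³ of water.
Total added water ≈ 4.960×10^13 m³ over 3.64×10^14 m² → Δh = 0.136 m = 140 mm.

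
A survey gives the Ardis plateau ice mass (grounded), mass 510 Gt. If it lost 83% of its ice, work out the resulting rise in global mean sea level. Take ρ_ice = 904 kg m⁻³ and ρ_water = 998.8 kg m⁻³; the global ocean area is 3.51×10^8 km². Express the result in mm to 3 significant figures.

Ardis: 0.83 × 510 Gt = 4.233×10^14 kg; dividing by ρ_w = 998.8 kg m⁻³ gives 4.238×10^11 m³ of water.
Spread over 3.51×10^14 m² of ocean, Δh = 4.238×10^11 / 3.51×10^14 = 1.21×10^-3 m = 1.21 mm.

≈ 1.21 mm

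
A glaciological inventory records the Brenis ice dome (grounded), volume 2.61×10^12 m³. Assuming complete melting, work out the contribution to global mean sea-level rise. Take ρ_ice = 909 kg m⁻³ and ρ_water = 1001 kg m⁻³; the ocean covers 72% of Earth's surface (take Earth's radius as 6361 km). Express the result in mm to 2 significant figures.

≈ 6.5 mm

Brenis: 2.61×10^12 m³ × (909/1001) = 2.370×10^12 m³ of water.
Spread over 3.66×10^14 m² of ocean, Δh = 2.370×10^12 / 3.66×10^14 = 6.47×10^-3 m = 6.5 mm.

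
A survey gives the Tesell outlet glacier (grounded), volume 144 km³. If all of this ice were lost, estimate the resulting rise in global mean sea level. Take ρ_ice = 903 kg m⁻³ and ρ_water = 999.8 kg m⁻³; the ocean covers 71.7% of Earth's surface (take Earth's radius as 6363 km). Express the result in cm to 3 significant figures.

≈ 0.0357 cm

Tesell: 144 km³ × (903/999.8) = 130.1 km³ of water.
Spread over 3.65×10^14 m² of ocean, Δh = 1.301×10^11 / 3.65×10^14 = 3.57×10^-4 m = 0.0357 cm.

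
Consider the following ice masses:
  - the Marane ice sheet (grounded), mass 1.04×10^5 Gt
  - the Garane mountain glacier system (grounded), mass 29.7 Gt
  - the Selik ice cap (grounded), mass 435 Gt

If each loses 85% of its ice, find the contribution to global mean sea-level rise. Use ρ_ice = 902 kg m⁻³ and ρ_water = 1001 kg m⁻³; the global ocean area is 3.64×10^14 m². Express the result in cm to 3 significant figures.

≈ 24.4 cm

Marane: 0.85 × 1.04×10^5 Gt = 8.840×10^16 kg; dividing by ρ_w = 1001 kg m⁻³ gives 8.831×10^13 m³ of water.
Garane: 0.85 × 29.7 Gt = 2.524×10^13 kg; dividing by ρ_w = 1001 kg m⁻³ gives 2.522×10^10 m³ of water.
Selik: 0.85 × 435 Gt = 3.698×10^14 kg; dividing by ρ_w = 1001 kg m⁻³ gives 3.694×10^11 m³ of water.
Total added water ≈ 8.871×10^13 m³ over 3.64×10^14 m² → Δh = 0.244 m = 24.4 cm.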